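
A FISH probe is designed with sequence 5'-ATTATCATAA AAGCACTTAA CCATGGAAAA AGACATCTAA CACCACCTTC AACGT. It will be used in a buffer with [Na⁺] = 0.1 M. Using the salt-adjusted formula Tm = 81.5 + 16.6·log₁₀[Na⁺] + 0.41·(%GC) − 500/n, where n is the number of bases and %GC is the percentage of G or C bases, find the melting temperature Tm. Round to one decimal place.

Length n = 55. Scanning the sequence gives A=24, C=14, G=5, T=12.
G+C = 19, so %GC = 19/55 × 100 = 34.545%
Salt term: 16.6 × (-1) = -16.6
GC term: 0.41 × 34.545 = 14.163; length term: −500/55 = −9.091
Tm = 81.5 + (-16.6) + 14.163 − 9.091 = 69.972 → 70.0°C

70.0°C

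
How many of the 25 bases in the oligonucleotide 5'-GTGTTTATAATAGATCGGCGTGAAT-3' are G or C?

Scanning the sequence gives C=2, A=7, T=9, G=7.
Total G or C: 7 + 2 = 9

9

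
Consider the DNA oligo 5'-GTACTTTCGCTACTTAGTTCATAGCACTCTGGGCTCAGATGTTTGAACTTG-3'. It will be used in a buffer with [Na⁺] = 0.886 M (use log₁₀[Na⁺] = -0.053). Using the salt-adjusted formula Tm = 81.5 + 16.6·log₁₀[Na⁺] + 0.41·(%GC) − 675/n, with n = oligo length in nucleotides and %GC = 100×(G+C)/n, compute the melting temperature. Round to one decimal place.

Length n = 51. Counting bases: C=11, G=11, T=19, A=10
G+C = 22, so %GC = 22/51 × 100 = 43.137%
Salt term: 16.6 × (-0.053) = -0.88
GC term: 0.41 × 43.137 = 17.686; length term: −675/51 = −13.235
Tm = 81.5 + (-0.88) + 17.686 − 13.235 = 85.071 → 85.1°C

85.1°C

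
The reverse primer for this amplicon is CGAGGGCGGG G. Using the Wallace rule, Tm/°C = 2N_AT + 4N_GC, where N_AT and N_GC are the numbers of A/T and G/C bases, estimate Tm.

Counting bases: C=2, A=1, T=0, G=8
A+T = 1, G+C = 10
Tm = 2(1) + 4(10) = 2 + 40 = 42°C

42°C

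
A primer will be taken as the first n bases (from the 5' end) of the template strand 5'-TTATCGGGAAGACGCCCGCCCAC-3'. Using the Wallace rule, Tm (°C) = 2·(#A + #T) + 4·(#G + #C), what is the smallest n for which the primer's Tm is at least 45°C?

First 14 bases: TTATCGGGAAGACG → Tm = 42°C (< 45°C)
First 15 bases: TTATCGGGAAGACGC → Tm = 46°C (≥ 45°C)
Since every base adds ≥2°C, Tm only increases with n, so the threshold is first crossed at n = 15.

n = 15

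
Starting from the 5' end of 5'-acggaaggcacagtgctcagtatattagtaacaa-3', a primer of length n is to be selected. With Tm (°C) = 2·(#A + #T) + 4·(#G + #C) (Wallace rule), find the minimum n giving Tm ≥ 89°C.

n = 32

First 31 bases: ACGGAAGGCACAGTGCTCAGTATATTAGTAA → Tm = 88°C (< 89°C)
First 32 bases: ACGGAAGGCACAGTGCTCAGTATATTAGTAAC → Tm = 92°C (≥ 89°C)
Since every base adds ≥2°C, Tm only increases with n, so the threshold is first crossed at n = 32.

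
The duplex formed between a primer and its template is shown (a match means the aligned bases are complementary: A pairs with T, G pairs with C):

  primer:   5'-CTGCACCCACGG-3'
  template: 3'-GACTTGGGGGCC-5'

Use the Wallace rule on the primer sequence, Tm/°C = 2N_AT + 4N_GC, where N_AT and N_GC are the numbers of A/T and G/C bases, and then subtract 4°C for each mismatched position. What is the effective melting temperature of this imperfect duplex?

Primer base counts: A=2, T=1, G=3, C=6 → A+T=3, G+C=9
Perfect-match Tm = 2(3) + 4(9) = 6 + 36 = 42°C
Mismatches (positions where the bases are not complementary): 2 (at positions 4, 9)
Effective Tm = 42 − 2×4 = 42 − 8 = 34°C

34°C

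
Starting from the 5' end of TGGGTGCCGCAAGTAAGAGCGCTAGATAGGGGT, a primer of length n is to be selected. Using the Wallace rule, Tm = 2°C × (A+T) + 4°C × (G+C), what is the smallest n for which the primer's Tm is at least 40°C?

First 11 bases: TGGGTGCCGCA → Tm = 38°C (< 40°C)
First 12 bases: TGGGTGCCGCAA → Tm = 40°C (≥ 40°C)
Each additional base adds 2°C (A/T) or 4°C (G/C), so Tm is non-decreasing in n; n = 12 is the first length to reach 40°C.

n = 12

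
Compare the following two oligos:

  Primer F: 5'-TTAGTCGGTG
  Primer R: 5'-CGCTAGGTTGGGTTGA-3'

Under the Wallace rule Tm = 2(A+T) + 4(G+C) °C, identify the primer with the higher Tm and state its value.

Primer F: A+T=5, G+C=5 → Tm = 2(5)+4(5) = 30°C
Primer R: A+T=7, G+C=9 → Tm = 2(7)+4(9) = 50°C
30°C vs 50°C → primer R is higher.

Primer R, 50°C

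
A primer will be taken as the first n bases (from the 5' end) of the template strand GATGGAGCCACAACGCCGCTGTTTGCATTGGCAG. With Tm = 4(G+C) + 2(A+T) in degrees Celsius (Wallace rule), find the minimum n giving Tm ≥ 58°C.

First 17 bases: GATGGAGCCACAACGCC → Tm = 56°C (< 58°C)
First 18 bases: GATGGAGCCACAACGCCG → Tm = 60°C (≥ 58°C)
Since every base adds ≥2°C, Tm only increases with n, so the threshold is first crossed at n = 18.

n = 18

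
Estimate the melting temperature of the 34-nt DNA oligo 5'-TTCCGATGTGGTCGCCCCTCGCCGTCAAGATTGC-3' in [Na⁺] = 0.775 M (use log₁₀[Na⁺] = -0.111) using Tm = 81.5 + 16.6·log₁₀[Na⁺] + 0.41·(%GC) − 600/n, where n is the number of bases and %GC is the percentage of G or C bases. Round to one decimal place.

87.3°C

Length n = 34. Scanning the sequence gives G=9, C=12, T=9, A=4.
G+C = 21, so %GC = 21/34 × 100 = 61.765%
Salt term: 16.6 × (-0.111) = -1.843
GC term: 0.41 × 61.765 = 25.324; length term: −600/34 = −17.647
Tm = 81.5 + (-1.843) + 25.324 − 17.647 = 87.334 → 87.3°C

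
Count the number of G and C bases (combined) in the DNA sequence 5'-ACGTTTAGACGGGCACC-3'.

T=3, A=4, C=5, G=5
Total G or C: 5 + 5 = 10

10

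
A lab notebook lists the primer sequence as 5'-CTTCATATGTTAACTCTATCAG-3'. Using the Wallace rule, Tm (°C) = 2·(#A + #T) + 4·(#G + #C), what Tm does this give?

58°C

C=5, A=6, G=2, T=9
A+T = 15, G+C = 7
Tm = 2(15) + 4(7) = 30 + 28 = 58°C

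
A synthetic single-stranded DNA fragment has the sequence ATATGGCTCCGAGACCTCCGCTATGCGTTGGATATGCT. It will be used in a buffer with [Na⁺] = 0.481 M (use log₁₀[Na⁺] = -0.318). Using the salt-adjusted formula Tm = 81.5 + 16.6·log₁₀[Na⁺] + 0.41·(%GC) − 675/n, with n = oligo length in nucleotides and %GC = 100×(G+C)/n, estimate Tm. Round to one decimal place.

Length n = 38. Base counts: G=10, A=7, C=10, T=11
G+C = 20, so %GC = 20/38 × 100 = 52.632%
Salt term: 16.6 × (-0.318) = -5.279
GC term: 0.41 × 52.632 = 21.579; length term: −675/38 = −17.763
Tm = 81.5 + (-5.279) + 21.579 − 17.763 = 80.037 → 80.0°C

80.0°C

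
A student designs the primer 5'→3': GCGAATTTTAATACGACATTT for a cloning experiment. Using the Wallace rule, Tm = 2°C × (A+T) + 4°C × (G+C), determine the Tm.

C=3, A=7, G=3, T=8
AT pairs contribute 15, GC pairs contribute 6.
Tm = 2(15) + 4(6) = 30 + 24 = 54°C

54°C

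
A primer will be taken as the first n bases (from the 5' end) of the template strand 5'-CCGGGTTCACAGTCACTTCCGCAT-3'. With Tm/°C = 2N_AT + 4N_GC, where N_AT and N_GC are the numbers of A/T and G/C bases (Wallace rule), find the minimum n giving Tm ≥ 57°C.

First 18 bases: CCGGGTTCACAGTCACTT → Tm = 56°C (< 57°C)
First 19 bases: CCGGGTTCACAGTCACTTC → Tm = 60°C (≥ 57°C)
Each additional base adds 2°C (A/T) or 4°C (G/C), so Tm is non-decreasing in n; n = 19 is the first length to reach 57°C.

n = 19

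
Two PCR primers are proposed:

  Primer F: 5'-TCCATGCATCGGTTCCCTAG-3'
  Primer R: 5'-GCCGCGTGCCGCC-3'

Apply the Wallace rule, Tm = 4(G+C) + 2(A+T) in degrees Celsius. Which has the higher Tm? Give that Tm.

Primer F, 62°C

Primer F: A+T=9, G+C=11 → Tm = 2(9)+4(11) = 62°C
Primer R: A+T=1, G+C=12 → Tm = 2(1)+4(12) = 50°C
62°C vs 50°C → primer F is higher.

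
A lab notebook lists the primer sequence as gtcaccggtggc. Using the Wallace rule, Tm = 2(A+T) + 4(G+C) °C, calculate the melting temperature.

42°C

Scanning the sequence gives A=1, T=2, G=5, C=4.
AT pairs contribute 3, GC pairs contribute 9.
Tm = 4·9 + 2·3 = 36 + 6 = 42°C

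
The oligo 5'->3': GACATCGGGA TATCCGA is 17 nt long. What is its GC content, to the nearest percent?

53%

A=5, C=4, G=5, T=3
G+C = 5 + 4 = 9 out of 17 bases
%GC = 9/17 × 100 = 52.94% ≈ 53%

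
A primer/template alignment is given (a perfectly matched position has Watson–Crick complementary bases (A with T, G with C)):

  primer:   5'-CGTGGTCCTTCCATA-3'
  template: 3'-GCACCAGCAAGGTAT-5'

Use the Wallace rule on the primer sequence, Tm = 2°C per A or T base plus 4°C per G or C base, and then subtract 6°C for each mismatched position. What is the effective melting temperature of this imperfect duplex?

40°C

Primer base counts: A=2, T=5, G=3, C=5 → A+T=7, G+C=8
Perfect-match Tm = 2(7) + 4(8) = 14 + 32 = 46°C
Mismatches (positions where the bases are not complementary): 1 (at position 8)
Effective Tm = 46 − 1×6 = 46 − 6 = 40°C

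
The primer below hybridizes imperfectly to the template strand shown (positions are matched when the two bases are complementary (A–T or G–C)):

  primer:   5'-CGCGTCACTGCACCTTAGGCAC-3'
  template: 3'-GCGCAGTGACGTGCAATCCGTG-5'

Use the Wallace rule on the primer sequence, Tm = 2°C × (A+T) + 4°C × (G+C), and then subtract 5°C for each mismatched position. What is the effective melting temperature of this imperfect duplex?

67°C

Primer base counts: A=4, T=4, G=5, C=9 → A+T=8, G+C=14
Perfect-match Tm = 2(8) + 4(14) = 16 + 56 = 72°C
Mismatches (positions where the bases are not complementary): 1 (at position 14)
Effective Tm = 72 − 1×5 = 72 − 5 = 67°C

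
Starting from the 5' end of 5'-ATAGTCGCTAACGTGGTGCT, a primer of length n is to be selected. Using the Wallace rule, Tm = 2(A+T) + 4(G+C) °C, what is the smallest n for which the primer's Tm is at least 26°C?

n = 9

First 8 bases: ATAGTCGC → Tm = 24°C (< 26°C)
First 9 bases: ATAGTCGCT → Tm = 26°C (≥ 26°C)
Each additional base adds 2°C (A/T) or 4°C (G/C), so Tm is non-decreasing in n; n = 9 is the first length to reach 26°C.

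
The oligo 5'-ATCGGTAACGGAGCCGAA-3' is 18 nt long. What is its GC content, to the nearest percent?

56%

Counting bases: C=4, T=2, A=6, G=6
G+C = 6 + 4 = 10 out of 18 bases
%GC = 10/18 × 100 = 55.56% ≈ 56%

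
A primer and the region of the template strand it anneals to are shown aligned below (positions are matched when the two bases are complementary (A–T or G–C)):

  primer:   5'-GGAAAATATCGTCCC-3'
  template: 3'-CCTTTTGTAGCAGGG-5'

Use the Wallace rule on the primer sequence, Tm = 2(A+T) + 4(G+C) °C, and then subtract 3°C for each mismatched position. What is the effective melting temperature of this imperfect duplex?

Primer base counts: A=5, T=3, G=3, C=4 → A+T=8, G+C=7
Perfect-match Tm = 2(8) + 4(7) = 16 + 28 = 44°C
Mismatches (positions where the bases are not complementary): 1 (at position 7)
Effective Tm = 44 − 1×3 = 44 − 3 = 41°C

41°C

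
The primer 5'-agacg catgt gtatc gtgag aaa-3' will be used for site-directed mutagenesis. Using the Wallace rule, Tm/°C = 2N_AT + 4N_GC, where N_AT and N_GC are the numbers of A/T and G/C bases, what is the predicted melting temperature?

66°C

Scanning the sequence gives C=3, A=8, G=7, T=5.
So N_AT = 13 and N_GC = 10.
Tm = 2(13) + 4(10) = 26 + 40 = 66°C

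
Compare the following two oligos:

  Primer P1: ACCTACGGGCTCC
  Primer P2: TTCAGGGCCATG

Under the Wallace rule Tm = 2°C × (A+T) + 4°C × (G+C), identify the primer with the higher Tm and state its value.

Primer P1, 44°C

Primer P1: A+T=4, G+C=9 → Tm = 2(4)+4(9) = 44°C
Primer P2: A+T=5, G+C=7 → Tm = 2(5)+4(7) = 38°C
44°C vs 38°C → primer P1 is higher.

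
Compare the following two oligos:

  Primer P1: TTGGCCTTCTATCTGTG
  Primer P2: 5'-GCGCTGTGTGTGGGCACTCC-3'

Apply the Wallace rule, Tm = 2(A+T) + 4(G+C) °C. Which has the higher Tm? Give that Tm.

Primer P2, 68°C

Primer P1: A+T=9, G+C=8 → Tm = 2(9)+4(8) = 50°C
Primer P2: A+T=6, G+C=14 → Tm = 2(6)+4(14) = 68°C
50°C vs 68°C → primer P2 is higher.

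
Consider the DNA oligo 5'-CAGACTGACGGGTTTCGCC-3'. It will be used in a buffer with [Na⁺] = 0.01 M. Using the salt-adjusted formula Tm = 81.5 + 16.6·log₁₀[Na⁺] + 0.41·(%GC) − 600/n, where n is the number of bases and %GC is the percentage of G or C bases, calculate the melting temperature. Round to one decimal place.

42.6°C

Length n = 19. Scanning the sequence gives T=4, A=3, C=6, G=6.
G+C = 12, so %GC = 12/19 × 100 = 63.158%
Salt term: 16.6 × (-2) = -33.2
GC term: 0.41 × 63.158 = 25.895; length term: −600/19 = −31.579
Tm = 81.5 + (-33.2) + 25.895 − 31.579 = 42.616 → 42.6°C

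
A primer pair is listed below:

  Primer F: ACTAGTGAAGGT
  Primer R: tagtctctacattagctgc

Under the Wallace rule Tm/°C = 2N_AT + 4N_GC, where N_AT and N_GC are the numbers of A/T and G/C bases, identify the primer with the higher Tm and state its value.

Primer F: A+T=7, G+C=5 → Tm = 2(7)+4(5) = 34°C
Primer R: A+T=11, G+C=8 → Tm = 2(11)+4(8) = 54°C
34°C vs 54°C → primer R is higher.

Primer R, 54°C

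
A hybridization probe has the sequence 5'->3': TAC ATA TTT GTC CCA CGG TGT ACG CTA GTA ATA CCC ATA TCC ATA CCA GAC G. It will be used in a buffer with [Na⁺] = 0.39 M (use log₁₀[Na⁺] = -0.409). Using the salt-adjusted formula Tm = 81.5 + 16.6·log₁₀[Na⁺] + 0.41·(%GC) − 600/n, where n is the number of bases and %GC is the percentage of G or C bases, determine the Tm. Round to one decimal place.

81.3°C

Length n = 52. Scanning the sequence gives G=8, T=14, C=15, A=15.
G+C = 23, so %GC = 23/52 × 100 = 44.231%
Salt term: 16.6 × (-0.409) = -6.789
GC term: 0.41 × 44.231 = 18.135; length term: −600/52 = −11.538
Tm = 81.5 + (-6.789) + 18.135 − 11.538 = 81.308 → 81.3°C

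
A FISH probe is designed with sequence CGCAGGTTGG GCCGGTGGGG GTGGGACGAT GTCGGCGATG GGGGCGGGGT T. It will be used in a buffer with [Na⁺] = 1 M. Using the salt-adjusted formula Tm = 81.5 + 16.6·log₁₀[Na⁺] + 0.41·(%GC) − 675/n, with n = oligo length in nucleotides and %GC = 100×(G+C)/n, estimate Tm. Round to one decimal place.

Length n = 51. T=9, A=4, G=30, C=8
G+C = 38, so %GC = 38/51 × 100 = 74.51%
Salt term: 16.6 × (0) = 0
GC term: 0.41 × 74.51 = 30.549; length term: −675/51 = −13.235
Tm = 81.5 + (0) + 30.549 − 13.235 = 98.814 → 98.8°C

98.8°C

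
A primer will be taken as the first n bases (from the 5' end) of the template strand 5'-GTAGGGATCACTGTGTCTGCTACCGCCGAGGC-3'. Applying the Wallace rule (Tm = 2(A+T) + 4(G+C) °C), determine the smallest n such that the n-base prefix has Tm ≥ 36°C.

First 11 bases: GTAGGGATCAC → Tm = 34°C (< 36°C)
First 12 bases: GTAGGGATCACT → Tm = 36°C (≥ 36°C)
Each additional base adds 2°C (A/T) or 4°C (G/C), so Tm is non-decreasing in n; n = 12 is the first length to reach 36°C.

n = 12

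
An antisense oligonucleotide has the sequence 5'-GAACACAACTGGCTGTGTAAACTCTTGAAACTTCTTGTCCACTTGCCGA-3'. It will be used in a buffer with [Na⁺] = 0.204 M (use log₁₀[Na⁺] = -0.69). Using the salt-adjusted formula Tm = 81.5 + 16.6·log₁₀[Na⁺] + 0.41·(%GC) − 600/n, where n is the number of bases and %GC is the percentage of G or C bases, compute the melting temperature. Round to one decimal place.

76.2°C

Length n = 49. Scanning the sequence gives G=9, A=13, T=14, C=13.
G+C = 22, so %GC = 22/49 × 100 = 44.898%
Salt term: 16.6 × (-0.69) = -11.454
GC term: 0.41 × 44.898 = 18.408; length term: −600/49 = −12.245
Tm = 81.5 + (-11.454) + 18.408 − 12.245 = 76.209 → 76.2°C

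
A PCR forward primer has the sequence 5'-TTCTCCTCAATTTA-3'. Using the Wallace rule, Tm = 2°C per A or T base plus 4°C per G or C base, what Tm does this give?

A=3, C=4, T=7, G=0
AT pairs contribute 10, GC pairs contribute 4.
Tm = 2(10) + 4(4) = 20 + 16 = 36°C

36°C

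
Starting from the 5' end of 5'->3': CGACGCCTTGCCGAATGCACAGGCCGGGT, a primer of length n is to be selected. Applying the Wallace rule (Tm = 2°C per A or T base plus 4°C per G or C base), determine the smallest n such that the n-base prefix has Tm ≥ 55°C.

First 16 bases: CGACGCCTTGCCGAAT → Tm = 52°C (< 55°C)
First 17 bases: CGACGCCTTGCCGAATG → Tm = 56°C (≥ 55°C)
Each additional base adds 2°C (A/T) or 4°C (G/C), so Tm is non-decreasing in n; n = 17 is the first length to reach 55°C.

n = 17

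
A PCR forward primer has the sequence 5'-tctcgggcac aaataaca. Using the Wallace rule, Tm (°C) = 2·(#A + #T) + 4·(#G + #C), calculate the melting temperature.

Counting bases: A=7, G=3, T=3, C=5
A+T = 10, G+C = 8
Tm = 2(10) + 4(8) = 20 + 32 = 52°C

52°C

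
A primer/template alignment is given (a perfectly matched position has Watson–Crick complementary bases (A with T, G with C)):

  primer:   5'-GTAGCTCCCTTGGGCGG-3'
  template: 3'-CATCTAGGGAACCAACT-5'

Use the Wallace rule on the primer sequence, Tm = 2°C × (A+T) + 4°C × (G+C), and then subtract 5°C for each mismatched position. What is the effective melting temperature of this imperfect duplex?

Primer base counts: A=1, T=4, G=7, C=5 → A+T=5, G+C=12
Perfect-match Tm = 2(5) + 4(12) = 10 + 48 = 58°C
Mismatches (positions where the bases are not complementary): 4 (at positions 5, 14, 15, 17)
Effective Tm = 58 − 4×5 = 58 − 20 = 38°C

38°C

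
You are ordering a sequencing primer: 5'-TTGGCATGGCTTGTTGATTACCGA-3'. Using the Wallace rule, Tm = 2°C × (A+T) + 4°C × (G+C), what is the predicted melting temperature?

70°C

Scanning the sequence gives G=7, A=4, C=4, T=9.
AT pairs contribute 13, GC pairs contribute 11.
Tm = 4·11 + 2·13 = 44 + 26 = 70°C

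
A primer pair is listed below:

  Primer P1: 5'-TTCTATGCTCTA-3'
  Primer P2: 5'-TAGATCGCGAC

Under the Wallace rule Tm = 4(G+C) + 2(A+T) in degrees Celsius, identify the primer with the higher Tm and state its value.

Primer P2, 34°C

Primer P1: A+T=8, G+C=4 → Tm = 2(8)+4(4) = 32°C
Primer P2: A+T=5, G+C=6 → Tm = 2(5)+4(6) = 34°C
32°C vs 34°C → primer P2 is higher.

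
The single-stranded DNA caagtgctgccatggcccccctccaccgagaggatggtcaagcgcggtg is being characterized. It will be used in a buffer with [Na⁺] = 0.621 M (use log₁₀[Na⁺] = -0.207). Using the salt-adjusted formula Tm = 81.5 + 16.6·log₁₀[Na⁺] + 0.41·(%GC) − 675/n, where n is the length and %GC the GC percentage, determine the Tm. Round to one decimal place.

Length n = 49. Scanning the sequence gives C=17, A=9, G=16, T=7.
G+C = 33, so %GC = 33/49 × 100 = 67.347%
Salt term: 16.6 × (-0.207) = -3.436
GC term: 0.41 × 67.347 = 27.612; length term: −675/49 = −13.776
Tm = 81.5 + (-3.436) + 27.612 − 13.776 = 91.9 → 91.9°C

91.9°C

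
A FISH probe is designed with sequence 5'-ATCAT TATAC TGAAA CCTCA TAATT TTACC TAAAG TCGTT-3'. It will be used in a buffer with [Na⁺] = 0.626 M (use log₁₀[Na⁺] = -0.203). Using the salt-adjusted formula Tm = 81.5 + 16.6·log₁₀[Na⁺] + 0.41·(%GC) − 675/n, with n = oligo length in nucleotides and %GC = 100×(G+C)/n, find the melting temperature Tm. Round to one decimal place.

Length n = 40. Scanning the sequence gives G=3, A=14, C=8, T=15.
G+C = 11, so %GC = 11/40 × 100 = 27.5%
Salt term: 16.6 × (-0.203) = -3.37
GC term: 0.41 × 27.5 = 11.275; length term: −675/40 = −16.875
Tm = 81.5 + (-3.37) + 11.275 − 16.875 = 72.53 → 72.5°C

72.5°C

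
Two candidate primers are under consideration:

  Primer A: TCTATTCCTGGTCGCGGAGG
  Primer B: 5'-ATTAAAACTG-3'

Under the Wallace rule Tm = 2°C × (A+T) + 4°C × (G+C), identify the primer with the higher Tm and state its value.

Primer A: A+T=8, G+C=12 → Tm = 2(8)+4(12) = 64°C
Primer B: A+T=8, G+C=2 → Tm = 2(8)+4(2) = 24°C
64°C vs 24°C → primer A is higher.

Primer A, 64°C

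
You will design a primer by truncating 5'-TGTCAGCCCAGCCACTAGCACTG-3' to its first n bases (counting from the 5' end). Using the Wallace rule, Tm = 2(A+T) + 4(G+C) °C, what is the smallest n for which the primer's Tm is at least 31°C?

First 9 bases: TGTCAGCCC → Tm = 30°C (< 31°C)
First 10 bases: TGTCAGCCCA → Tm = 32°C (≥ 31°C)
Since every base adds ≥2°C, Tm only increases with n, so the threshold is first crossed at n = 10.

n = 10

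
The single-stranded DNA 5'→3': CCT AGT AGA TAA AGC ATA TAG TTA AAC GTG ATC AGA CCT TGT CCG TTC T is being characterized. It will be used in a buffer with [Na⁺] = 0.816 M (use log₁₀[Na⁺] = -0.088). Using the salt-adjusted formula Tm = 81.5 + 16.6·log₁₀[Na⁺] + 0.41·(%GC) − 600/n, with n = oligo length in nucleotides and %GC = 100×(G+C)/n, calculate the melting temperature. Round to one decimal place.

83.7°C

Length n = 49. C=10, G=9, A=15, T=15
G+C = 19, so %GC = 19/49 × 100 = 38.776%
Salt term: 16.6 × (-0.088) = -1.461
GC term: 0.41 × 38.776 = 15.898; length term: −600/49 = −12.245
Tm = 81.5 + (-1.461) + 15.898 − 12.245 = 83.692 → 83.7°C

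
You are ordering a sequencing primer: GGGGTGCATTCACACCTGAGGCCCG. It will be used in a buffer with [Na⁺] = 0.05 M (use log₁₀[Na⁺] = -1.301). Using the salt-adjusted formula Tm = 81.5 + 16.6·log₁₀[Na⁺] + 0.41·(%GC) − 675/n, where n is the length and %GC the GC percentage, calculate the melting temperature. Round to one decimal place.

Length n = 25. Counting bases: A=4, C=8, T=4, G=9
G+C = 17, so %GC = 17/25 × 100 = 68%
Salt term: 16.6 × (-1.301) = -21.597
GC term: 0.41 × 68 = 27.88; length term: −675/25 = −27
Tm = 81.5 + (-21.597) + 27.88 − 27 = 60.783 → 60.8°C

60.8°C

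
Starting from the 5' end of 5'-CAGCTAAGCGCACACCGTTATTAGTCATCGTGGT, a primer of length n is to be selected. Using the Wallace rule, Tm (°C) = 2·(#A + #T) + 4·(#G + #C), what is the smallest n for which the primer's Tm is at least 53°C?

n = 17

First 16 bases: CAGCTAAGCGCACACC → Tm = 52°C (< 53°C)
First 17 bases: CAGCTAAGCGCACACCG → Tm = 56°C (≥ 53°C)
Since every base adds ≥2°C, Tm only increases with n, so the threshold is first crossed at n = 17.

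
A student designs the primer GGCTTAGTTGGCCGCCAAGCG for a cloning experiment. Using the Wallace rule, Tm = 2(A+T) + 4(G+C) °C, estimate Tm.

70°C

Scanning the sequence gives C=6, T=4, G=8, A=3.
A+T = 7, G+C = 14
Tm = 4·14 + 2·7 = 56 + 14 = 70°C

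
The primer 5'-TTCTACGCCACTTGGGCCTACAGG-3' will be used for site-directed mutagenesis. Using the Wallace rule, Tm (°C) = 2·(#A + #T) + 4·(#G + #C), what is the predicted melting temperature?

G=6, C=8, T=6, A=4
AT pairs contribute 10, GC pairs contribute 14.
Tm = 2(10) + 4(14) = 20 + 56 = 76°C

76°C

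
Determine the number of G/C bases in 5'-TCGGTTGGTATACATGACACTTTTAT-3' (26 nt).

9

Scanning the sequence gives G=5, A=6, T=11, C=4.
G+C = 5 + 4 = 9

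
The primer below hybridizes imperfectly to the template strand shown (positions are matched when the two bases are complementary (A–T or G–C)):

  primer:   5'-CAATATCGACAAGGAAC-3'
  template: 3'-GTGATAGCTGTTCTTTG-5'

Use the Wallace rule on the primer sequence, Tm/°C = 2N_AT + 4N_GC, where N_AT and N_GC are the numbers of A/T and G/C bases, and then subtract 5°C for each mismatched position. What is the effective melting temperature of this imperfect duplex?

Primer base counts: A=8, T=2, G=3, C=4 → A+T=10, G+C=7
Perfect-match Tm = 2(10) + 4(7) = 20 + 28 = 48°C
Mismatches (positions where the bases are not complementary): 2 (at positions 3, 14)
Effective Tm = 48 − 2×5 = 48 − 10 = 38°C

38°C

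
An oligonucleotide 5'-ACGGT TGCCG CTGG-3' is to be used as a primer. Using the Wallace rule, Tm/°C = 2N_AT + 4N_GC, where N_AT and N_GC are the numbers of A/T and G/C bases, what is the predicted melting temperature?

G=6, T=3, C=4, A=1
A+T = 4, G+C = 10
Tm = 2(4) + 4(10) = 8 + 40 = 48°C

48°C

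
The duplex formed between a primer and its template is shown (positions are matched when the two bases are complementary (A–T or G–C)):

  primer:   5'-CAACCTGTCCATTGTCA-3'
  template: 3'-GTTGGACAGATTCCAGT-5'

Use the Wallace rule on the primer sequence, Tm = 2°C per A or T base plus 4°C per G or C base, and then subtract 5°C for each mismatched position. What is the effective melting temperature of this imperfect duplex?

Primer base counts: A=4, T=5, G=2, C=6 → A+T=9, G+C=8
Perfect-match Tm = 2(9) + 4(8) = 18 + 32 = 50°C
Mismatches (positions where the bases are not complementary): 3 (at positions 10, 12, 13)
Effective Tm = 50 − 3×5 = 50 − 15 = 35°C

35°C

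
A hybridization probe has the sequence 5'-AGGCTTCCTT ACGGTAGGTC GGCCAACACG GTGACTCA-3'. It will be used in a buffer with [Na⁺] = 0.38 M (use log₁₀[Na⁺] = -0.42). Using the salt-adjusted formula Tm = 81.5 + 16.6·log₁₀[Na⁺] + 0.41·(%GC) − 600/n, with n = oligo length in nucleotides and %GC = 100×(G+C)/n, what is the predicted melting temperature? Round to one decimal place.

Length n = 38. C=11, G=11, A=8, T=8
G+C = 22, so %GC = 22/38 × 100 = 57.895%
Salt term: 16.6 × (-0.42) = -6.972
GC term: 0.41 × 57.895 = 23.737; length term: −600/38 = −15.789
Tm = 81.5 + (-6.972) + 23.737 − 15.789 = 82.476 → 82.5°C

82.5°C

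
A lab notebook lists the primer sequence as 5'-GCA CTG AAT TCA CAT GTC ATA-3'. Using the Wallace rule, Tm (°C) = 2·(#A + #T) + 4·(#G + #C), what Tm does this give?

58°C

Counting bases: C=5, A=7, G=3, T=6
AT pairs contribute 13, GC pairs contribute 8.
Tm = 2(13) + 4(8) = 26 + 32 = 58°C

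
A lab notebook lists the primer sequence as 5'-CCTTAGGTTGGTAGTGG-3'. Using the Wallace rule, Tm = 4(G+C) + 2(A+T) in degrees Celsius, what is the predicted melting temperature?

52°C

Counting bases: C=2, A=2, T=6, G=7
AT pairs contribute 8, GC pairs contribute 9.
Tm = 2(8) + 4(9) = 16 + 36 = 52°C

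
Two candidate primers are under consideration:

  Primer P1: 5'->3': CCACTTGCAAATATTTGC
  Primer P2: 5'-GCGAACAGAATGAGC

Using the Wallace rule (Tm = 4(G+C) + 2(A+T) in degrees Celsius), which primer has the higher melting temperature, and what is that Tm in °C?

Primer P1: A+T=11, G+C=7 → Tm = 2(11)+4(7) = 50°C
Primer P2: A+T=7, G+C=8 → Tm = 2(7)+4(8) = 46°C
50°C vs 46°C → primer P1 is higher.

Primer P1, 50°C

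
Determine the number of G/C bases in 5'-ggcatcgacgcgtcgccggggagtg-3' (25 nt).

Base counts: G=12, A=3, C=7, T=3
Total G or C: 12 + 7 = 19

19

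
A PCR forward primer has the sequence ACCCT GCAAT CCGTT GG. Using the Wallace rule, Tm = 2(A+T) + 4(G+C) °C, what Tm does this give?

54°C

Base counts: C=6, G=4, A=3, T=4
AT pairs contribute 7, GC pairs contribute 10.
Tm = 2(7) + 4(10) = 14 + 40 = 54°C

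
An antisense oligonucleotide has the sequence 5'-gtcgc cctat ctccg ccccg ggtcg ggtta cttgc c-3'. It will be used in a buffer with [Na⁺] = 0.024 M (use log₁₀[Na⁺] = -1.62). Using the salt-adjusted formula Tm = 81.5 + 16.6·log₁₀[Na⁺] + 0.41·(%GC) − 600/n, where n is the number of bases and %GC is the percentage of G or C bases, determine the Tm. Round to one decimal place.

66.4°C

Length n = 36. Base counts: C=15, A=2, T=9, G=10
G+C = 25, so %GC = 25/36 × 100 = 69.444%
Salt term: 16.6 × (-1.62) = -26.892
GC term: 0.41 × 69.444 = 28.472; length term: −600/36 = −16.667
Tm = 81.5 + (-26.892) + 28.472 − 16.667 = 66.413 → 66.4°C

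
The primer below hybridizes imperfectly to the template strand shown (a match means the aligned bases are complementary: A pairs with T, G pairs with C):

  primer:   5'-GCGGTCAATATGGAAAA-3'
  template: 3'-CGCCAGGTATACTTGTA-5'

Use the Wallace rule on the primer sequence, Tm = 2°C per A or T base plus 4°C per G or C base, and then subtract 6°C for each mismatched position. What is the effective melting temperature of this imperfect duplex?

Primer base counts: A=7, T=3, G=5, C=2 → A+T=10, G+C=7
Perfect-match Tm = 2(10) + 4(7) = 20 + 28 = 48°C
Mismatches (positions where the bases are not complementary): 4 (at positions 7, 13, 15, 17)
Effective Tm = 48 − 4×6 = 48 − 24 = 24°C

24°C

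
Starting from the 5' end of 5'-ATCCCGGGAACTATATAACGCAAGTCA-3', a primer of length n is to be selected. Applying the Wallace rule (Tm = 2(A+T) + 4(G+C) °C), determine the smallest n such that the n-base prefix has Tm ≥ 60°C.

First 20 bases: ATCCCGGGAACTATATAACG → Tm = 58°C (< 60°C)
First 21 bases: ATCCCGGGAACTATATAACGC → Tm = 62°C (≥ 60°C)
Since every base adds ≥2°C, Tm only increases with n, so the threshold is first crossed at n = 21.

n = 21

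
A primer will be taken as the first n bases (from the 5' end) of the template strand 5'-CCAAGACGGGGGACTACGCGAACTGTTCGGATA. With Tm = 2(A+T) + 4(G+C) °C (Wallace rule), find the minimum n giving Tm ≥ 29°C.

First 8 bases: CCAAGACG → Tm = 26°C (< 29°C)
First 9 bases: CCAAGACGG → Tm = 30°C (≥ 29°C)
Each additional base adds 2°C (A/T) or 4°C (G/C), so Tm is non-decreasing in n; n = 9 is the first length to reach 29°C.

n = 9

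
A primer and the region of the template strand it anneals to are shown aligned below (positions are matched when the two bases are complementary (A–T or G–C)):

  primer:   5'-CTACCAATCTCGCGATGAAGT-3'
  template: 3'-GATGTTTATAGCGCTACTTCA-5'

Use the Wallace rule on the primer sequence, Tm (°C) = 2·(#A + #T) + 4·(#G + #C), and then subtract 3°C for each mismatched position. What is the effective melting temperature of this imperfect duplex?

56°C

Primer base counts: A=6, T=5, G=4, C=6 → A+T=11, G+C=10
Perfect-match Tm = 2(11) + 4(10) = 22 + 40 = 62°C
Mismatches (positions where the bases are not complementary): 2 (at positions 5, 9)
Effective Tm = 62 − 2×3 = 62 − 6 = 56°C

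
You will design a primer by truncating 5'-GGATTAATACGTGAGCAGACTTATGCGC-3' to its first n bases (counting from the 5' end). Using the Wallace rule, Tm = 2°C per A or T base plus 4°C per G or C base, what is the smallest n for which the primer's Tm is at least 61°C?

n = 22

First 21 bases: GGATTAATACGTGAGCAGACT → Tm = 60°C (< 61°C)
First 22 bases: GGATTAATACGTGAGCAGACTT → Tm = 62°C (≥ 61°C)
Each additional base adds 2°C (A/T) or 4°C (G/C), so Tm is non-decreasing in n; n = 22 is the first length to reach 61°C.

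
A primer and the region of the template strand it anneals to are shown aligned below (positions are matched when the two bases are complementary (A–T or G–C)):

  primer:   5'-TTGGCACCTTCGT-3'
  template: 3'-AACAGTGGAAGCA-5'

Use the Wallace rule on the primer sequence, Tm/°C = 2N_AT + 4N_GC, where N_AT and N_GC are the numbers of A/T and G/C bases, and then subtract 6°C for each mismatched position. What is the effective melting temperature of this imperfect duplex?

Primer base counts: A=1, T=5, G=3, C=4 → A+T=6, G+C=7
Perfect-match Tm = 2(6) + 4(7) = 12 + 28 = 40°C
Mismatches (positions where the bases are not complementary): 1 (at position 4)
Effective Tm = 40 − 1×6 = 40 − 6 = 34°C

34°C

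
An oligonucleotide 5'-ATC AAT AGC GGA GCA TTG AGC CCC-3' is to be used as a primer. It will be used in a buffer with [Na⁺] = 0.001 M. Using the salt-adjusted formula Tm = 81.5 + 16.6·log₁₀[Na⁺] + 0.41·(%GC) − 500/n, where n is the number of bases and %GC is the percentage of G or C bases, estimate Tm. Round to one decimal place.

33.1°C

Length n = 24. Counting bases: T=4, A=7, C=7, G=6
G+C = 13, so %GC = 13/24 × 100 = 54.167%
Salt term: 16.6 × (-3) = -49.8
GC term: 0.41 × 54.167 = 22.208; length term: −500/24 = −20.833
Tm = 81.5 + (-49.8) + 22.208 − 20.833 = 33.075 → 33.1°C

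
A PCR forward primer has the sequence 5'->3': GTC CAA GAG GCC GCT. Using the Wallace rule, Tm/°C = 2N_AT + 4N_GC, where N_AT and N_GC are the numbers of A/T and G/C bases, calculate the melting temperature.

Scanning the sequence gives T=2, G=5, C=5, A=3.
AT pairs contribute 5, GC pairs contribute 10.
Tm = 4·10 + 2·5 = 40 + 10 = 50°C

50°C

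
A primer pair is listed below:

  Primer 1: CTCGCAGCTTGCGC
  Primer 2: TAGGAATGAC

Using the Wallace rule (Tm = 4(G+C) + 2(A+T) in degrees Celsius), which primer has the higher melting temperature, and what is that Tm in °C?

Primer 1, 48°C

Primer 1: A+T=4, G+C=10 → Tm = 2(4)+4(10) = 48°C
Primer 2: A+T=6, G+C=4 → Tm = 2(6)+4(4) = 28°C
48°C vs 28°C → primer 1 is higher.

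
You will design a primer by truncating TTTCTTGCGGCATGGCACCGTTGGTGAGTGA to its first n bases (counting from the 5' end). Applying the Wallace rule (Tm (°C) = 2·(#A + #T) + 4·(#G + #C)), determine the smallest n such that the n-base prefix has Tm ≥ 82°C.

First 25 bases: TTTCTTGCGGCATGGCACCGTTGGT → Tm = 78°C (< 82°C)
First 26 bases: TTTCTTGCGGCATGGCACCGTTGGTG → Tm = 82°C (≥ 82°C)
Each additional base adds 2°C (A/T) or 4°C (G/C), so Tm is non-decreasing in n; n = 26 is the first length to reach 82°C.

n = 26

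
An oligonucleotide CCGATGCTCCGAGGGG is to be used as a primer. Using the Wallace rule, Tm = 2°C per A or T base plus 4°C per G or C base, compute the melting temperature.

56°C

Scanning the sequence gives G=7, T=2, A=2, C=5.
So N_AT = 4 and N_GC = 12.
Tm = 2×4 + 4×12 = 56°C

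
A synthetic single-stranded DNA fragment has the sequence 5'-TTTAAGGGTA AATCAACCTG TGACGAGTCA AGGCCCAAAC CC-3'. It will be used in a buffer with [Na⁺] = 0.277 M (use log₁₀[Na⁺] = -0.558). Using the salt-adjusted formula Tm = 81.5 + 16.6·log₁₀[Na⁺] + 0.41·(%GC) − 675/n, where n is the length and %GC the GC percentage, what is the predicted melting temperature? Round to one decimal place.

Length n = 42. Counting bases: C=11, G=9, A=14, T=8
G+C = 20, so %GC = 20/42 × 100 = 47.619%
Salt term: 16.6 × (-0.558) = -9.263
GC term: 0.41 × 47.619 = 19.524; length term: −675/42 = −16.071
Tm = 81.5 + (-9.263) + 19.524 − 16.071 = 75.69 → 75.7°C

75.7°C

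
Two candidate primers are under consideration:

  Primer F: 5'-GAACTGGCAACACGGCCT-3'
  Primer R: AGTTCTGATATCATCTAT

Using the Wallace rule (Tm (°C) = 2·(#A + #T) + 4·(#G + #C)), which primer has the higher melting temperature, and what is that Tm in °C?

Primer F: A+T=7, G+C=11 → Tm = 2(7)+4(11) = 58°C
Primer R: A+T=13, G+C=5 → Tm = 2(13)+4(5) = 46°C
58°C vs 46°C → primer F is higher.

Primer F, 58°C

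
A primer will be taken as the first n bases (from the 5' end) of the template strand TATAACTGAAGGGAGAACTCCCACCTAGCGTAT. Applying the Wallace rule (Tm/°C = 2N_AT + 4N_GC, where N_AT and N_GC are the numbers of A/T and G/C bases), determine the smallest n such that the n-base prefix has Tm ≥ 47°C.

First 17 bases: TATAACTGAAGGGAGAA → Tm = 46°C (< 47°C)
First 18 bases: TATAACTGAAGGGAGAAC → Tm = 50°C (≥ 47°C)
Each additional base adds 2°C (A/T) or 4°C (G/C), so Tm is non-decreasing in n; n = 18 is the first length to reach 47°C.

n = 18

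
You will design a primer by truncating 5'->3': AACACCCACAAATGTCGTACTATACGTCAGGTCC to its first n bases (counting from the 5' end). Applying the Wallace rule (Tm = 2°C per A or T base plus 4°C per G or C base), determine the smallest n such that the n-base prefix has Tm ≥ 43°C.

First 15 bases: AACACCCACAAATGT → Tm = 42°C (< 43°C)
First 16 bases: AACACCCACAAATGTC → Tm = 46°C (≥ 43°C)
Since every base adds ≥2°C, Tm only increases with n, so the threshold is first crossed at n = 16.

n = 16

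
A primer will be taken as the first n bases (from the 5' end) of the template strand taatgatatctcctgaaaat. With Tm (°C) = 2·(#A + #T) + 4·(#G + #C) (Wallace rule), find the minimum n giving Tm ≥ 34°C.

First 12 bases: TAATGATATCTC → Tm = 30°C (< 34°C)
First 13 bases: TAATGATATCTCC → Tm = 34°C (≥ 34°C)
Each additional base adds 2°C (A/T) or 4°C (G/C), so Tm is non-decreasing in n; n = 13 is the first length to reach 34°C.

n = 13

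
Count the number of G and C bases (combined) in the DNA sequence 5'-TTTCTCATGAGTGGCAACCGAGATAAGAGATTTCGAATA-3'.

15

Counting bases: C=6, T=11, G=9, A=13
G+C = 9 + 6 = 15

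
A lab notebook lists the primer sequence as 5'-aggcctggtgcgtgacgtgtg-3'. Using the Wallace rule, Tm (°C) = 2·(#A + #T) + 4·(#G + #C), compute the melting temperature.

Scanning the sequence gives A=2, T=5, G=10, C=4.
AT pairs contribute 7, GC pairs contribute 14.
Tm = 2(7) + 4(14) = 14 + 56 = 70°C

70°C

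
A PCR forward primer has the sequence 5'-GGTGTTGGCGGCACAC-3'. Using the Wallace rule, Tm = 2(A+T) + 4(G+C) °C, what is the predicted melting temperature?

Base counts: C=4, T=3, G=7, A=2
A+T = 5, G+C = 11
Tm = 2×5 + 4×11 = 54°C

54°C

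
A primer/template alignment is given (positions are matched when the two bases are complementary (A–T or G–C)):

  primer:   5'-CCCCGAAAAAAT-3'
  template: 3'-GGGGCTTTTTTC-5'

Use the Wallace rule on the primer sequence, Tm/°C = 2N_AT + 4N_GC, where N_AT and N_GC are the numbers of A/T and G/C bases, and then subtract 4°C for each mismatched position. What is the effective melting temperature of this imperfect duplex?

Primer base counts: A=6, T=1, G=1, C=4 → A+T=7, G+C=5
Perfect-match Tm = 2(7) + 4(5) = 14 + 20 = 34°C
Mismatches (positions where the bases are not complementary): 1 (at position 12)
Effective Tm = 34 − 1×4 = 34 − 4 = 30°C

30°C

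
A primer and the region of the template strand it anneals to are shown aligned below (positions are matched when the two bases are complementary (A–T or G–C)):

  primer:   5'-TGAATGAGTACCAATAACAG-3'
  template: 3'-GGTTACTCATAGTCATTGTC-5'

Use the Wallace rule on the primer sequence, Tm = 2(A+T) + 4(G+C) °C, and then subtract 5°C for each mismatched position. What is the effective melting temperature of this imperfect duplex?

Primer base counts: A=9, T=4, G=4, C=3 → A+T=13, G+C=7
Perfect-match Tm = 2(13) + 4(7) = 26 + 28 = 54°C
Mismatches (positions where the bases are not complementary): 4 (at positions 1, 2, 11, 14)
Effective Tm = 54 − 4×5 = 54 − 20 = 34°C

34°C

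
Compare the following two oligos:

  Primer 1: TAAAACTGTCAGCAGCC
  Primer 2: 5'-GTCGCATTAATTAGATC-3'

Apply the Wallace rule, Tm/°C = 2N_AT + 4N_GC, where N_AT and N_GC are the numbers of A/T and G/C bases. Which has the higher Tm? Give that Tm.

Primer 1, 50°C

Primer 1: A+T=9, G+C=8 → Tm = 2(9)+4(8) = 50°C
Primer 2: A+T=11, G+C=6 → Tm = 2(11)+4(6) = 46°C
50°C vs 46°C → primer 1 is higher.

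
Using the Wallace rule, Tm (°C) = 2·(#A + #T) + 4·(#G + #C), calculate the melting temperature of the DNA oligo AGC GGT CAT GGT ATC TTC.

54°C

T=6, G=5, A=3, C=4
So N_AT = 9 and N_GC = 9.
Tm = 2(9) + 4(9) = 18 + 36 = 54°C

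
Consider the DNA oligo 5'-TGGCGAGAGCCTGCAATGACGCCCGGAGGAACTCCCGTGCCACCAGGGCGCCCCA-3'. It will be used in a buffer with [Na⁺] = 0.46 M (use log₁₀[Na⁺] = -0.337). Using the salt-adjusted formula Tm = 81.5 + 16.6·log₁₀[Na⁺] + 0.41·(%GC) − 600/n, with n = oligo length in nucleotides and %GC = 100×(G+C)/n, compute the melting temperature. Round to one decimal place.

94.1°C

Length n = 55. Scanning the sequence gives G=18, T=5, A=11, C=21.
G+C = 39, so %GC = 39/55 × 100 = 70.909%
Salt term: 16.6 × (-0.337) = -5.594
GC term: 0.41 × 70.909 = 29.073; length term: −600/55 = −10.909
Tm = 81.5 + (-5.594) + 29.073 − 10.909 = 94.07 → 94.1°C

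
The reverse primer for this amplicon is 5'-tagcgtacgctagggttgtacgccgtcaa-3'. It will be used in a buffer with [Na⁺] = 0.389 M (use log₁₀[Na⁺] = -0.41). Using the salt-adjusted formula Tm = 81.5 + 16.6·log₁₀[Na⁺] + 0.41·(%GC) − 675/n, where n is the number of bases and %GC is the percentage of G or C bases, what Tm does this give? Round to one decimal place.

Length n = 29. Scanning the sequence gives C=7, A=6, G=9, T=7.
G+C = 16, so %GC = 16/29 × 100 = 55.172%
Salt term: 16.6 × (-0.41) = -6.806
GC term: 0.41 × 55.172 = 22.621; length term: −675/29 = −23.276
Tm = 81.5 + (-6.806) + 22.621 − 23.276 = 74.039 → 74.0°C

74.0°C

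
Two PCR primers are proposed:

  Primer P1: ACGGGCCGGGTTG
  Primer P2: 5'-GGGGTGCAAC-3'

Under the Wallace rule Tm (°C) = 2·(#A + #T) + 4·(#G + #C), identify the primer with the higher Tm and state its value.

Primer P1, 46°C

Primer P1: A+T=3, G+C=10 → Tm = 2(3)+4(10) = 46°C
Primer P2: A+T=3, G+C=7 → Tm = 2(3)+4(7) = 34°C
46°C vs 34°C → primer P1 is higher.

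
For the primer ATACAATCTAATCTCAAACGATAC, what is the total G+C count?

7

Base counts: A=11, C=6, T=6, G=1
G+C = 1 + 6 = 7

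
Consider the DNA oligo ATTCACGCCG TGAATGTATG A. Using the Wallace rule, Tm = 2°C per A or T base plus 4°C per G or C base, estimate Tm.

Base counts: T=6, C=4, A=6, G=5
AT pairs contribute 12, GC pairs contribute 9.
Tm = 2(12) + 4(9) = 24 + 36 = 60°C

60°C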